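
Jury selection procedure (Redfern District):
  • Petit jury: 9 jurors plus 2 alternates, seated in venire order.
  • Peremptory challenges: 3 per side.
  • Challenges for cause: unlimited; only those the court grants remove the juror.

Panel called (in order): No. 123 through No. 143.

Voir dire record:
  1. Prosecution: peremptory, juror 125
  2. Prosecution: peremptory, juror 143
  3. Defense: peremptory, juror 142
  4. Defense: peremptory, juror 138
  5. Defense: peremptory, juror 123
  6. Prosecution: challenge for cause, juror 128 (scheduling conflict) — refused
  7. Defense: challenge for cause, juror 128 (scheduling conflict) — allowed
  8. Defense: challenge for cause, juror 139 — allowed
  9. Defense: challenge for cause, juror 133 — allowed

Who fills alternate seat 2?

Removed: #123, #125, #128, #133, #138, #139, #142, #143.
Seating in order: seats 1–9 → #124, #126, #127, #129, #130, #131, #132, #134, #135; alternates → #136, #137.
So alternate 2 is #137.

137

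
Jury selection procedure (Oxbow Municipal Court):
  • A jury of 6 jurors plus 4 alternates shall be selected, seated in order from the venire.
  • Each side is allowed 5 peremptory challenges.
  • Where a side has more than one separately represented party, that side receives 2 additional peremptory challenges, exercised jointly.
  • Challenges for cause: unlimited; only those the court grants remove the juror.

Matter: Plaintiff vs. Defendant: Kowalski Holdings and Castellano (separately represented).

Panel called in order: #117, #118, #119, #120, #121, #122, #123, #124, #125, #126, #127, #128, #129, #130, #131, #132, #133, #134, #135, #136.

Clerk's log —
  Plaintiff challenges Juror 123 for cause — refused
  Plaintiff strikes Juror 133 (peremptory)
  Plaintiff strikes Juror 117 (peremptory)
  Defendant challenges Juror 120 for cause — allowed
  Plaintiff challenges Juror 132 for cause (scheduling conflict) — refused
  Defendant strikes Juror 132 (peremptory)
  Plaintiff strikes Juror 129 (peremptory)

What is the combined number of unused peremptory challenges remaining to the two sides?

8

Plaintiff allotment: 5. Defendant allotment: 5 base + 2 multi-party = 7.
Plaintiff peremptories used: #133, #117, #129 — 3 (for-cause on #123, #132 don't count).
Defendant peremptories used: #132 — 1 (the for-cause on #120 doesn't count).
Remaining: (5 − 3) + (7 − 1) = 8.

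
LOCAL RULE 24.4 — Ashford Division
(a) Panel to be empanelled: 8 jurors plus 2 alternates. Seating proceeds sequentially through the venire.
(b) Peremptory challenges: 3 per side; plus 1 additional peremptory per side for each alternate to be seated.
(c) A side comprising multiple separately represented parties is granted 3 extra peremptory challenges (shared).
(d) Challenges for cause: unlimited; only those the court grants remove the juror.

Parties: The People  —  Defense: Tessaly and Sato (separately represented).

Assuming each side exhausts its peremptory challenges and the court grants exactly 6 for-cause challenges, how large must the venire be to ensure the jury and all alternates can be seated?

29

Seats to fill: 8 + 2 alternates = 10.
Peremptories — The People: 3 + 1×2 = 5; Defense: 3 + 1×2 + 3 = 8; total 13.
For-cause removals: 6.
Minimum venire: 10 + 13 + 6 = 29.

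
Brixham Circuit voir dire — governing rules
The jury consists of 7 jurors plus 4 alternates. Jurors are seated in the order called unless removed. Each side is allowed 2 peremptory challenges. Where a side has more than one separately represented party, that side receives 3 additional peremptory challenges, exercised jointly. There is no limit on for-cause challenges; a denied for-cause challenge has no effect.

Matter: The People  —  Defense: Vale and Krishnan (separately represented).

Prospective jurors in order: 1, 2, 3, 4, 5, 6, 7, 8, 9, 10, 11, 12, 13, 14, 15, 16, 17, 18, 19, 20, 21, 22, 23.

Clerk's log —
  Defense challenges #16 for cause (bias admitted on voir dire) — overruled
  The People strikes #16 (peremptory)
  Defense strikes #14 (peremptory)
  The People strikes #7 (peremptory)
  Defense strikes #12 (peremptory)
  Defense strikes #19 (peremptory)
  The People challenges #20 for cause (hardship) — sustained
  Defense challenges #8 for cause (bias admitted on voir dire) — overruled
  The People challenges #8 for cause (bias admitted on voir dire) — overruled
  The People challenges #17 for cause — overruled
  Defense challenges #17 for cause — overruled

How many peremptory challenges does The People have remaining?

The People allotment: 2.
The People peremptories used: #16, #7 — 2 (for-cause on #20, #8, #17 don't count).
Remaining: 2 − 2 = 0.

0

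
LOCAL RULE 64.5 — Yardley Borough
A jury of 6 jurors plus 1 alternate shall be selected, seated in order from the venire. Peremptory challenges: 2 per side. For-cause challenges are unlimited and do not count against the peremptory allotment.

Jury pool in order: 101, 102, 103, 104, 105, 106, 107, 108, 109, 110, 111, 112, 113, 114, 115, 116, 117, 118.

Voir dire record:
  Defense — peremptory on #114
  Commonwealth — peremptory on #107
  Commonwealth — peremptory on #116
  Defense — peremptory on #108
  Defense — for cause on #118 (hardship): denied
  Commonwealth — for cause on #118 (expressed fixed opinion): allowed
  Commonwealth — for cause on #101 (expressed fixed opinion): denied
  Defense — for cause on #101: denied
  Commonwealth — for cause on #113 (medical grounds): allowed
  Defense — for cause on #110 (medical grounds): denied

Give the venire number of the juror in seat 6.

106

Removed: #107, #108, #113, #114, #116, #118. (#101, #110 stay — for-cause denied.)
Seating in order: seats 1–6 → #101, #102, #103, #104, #105, #106; alternates → #109.
So seat 6 is #106.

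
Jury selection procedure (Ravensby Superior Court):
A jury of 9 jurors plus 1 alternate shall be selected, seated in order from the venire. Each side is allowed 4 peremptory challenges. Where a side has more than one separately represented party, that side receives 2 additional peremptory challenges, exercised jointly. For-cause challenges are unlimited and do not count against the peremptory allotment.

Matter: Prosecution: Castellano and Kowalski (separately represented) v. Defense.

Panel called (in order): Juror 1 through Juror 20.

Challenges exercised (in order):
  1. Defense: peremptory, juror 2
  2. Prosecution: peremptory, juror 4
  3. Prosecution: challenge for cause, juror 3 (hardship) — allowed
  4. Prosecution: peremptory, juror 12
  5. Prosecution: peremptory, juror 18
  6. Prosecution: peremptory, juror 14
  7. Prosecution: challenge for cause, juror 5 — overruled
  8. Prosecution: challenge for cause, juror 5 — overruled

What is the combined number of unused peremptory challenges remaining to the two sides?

5

Prosecution allotment: 4 base + 2 multi-party = 6. Defense allotment: 4.
Prosecution peremptories used: #4, #12, #18, #14 — 4 (for-cause on #3, #5, #5 don't count).
Defense peremptories used: #2 — 1.
Remaining: (6 − 4) + (4 − 1) = 5.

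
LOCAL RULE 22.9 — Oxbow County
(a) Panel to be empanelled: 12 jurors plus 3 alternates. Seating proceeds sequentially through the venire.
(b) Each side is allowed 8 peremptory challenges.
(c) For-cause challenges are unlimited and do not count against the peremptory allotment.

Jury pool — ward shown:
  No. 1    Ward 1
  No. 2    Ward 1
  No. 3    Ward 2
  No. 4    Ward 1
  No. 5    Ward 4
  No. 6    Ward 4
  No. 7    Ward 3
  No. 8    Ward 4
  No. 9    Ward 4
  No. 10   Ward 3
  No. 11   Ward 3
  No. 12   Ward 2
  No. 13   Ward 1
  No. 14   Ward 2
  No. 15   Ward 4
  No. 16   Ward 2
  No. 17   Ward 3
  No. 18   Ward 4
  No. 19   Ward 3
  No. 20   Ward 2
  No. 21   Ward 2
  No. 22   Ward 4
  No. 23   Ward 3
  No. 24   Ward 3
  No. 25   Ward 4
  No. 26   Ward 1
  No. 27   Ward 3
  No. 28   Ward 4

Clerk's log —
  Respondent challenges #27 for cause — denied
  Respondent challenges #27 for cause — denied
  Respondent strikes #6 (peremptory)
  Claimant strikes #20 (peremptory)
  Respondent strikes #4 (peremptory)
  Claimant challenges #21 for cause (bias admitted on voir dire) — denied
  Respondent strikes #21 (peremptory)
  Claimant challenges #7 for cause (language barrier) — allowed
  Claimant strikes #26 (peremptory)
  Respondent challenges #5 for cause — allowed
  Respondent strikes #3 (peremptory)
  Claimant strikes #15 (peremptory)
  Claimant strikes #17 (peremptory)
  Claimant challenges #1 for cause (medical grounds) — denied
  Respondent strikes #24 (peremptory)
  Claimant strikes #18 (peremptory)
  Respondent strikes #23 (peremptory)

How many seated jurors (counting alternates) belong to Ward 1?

3

Removed: #3, #4, #5, #6, #7, #15, #17, #18, #20, #21, #23, #24, #26.
Seated (15 incl. alternates): #1, #2, #8, #9, #10, #11, #12, #13, #14, #16, #19, #22, #25, #27, #28.
Of those, in Ward 1: #1, #2, #13 → 3.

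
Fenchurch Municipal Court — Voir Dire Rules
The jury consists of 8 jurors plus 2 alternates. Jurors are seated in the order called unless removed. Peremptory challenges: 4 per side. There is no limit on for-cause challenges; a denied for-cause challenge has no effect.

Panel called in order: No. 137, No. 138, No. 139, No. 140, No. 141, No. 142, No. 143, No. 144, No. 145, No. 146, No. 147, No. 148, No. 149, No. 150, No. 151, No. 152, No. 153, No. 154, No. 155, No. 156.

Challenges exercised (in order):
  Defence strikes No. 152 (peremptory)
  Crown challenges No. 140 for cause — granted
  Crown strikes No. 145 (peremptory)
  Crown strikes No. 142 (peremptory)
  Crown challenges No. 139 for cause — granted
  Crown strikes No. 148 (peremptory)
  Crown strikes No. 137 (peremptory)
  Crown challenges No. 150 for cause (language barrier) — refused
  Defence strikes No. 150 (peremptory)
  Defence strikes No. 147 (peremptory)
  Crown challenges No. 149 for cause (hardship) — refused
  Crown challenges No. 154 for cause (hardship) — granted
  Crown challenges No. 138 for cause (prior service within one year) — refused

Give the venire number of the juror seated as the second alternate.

Removed: #137, #139, #140, #142, #145, #147, #148, #150, #152, #154. (#138, #149 stay — for-cause denied.)
Seating in order: seats 1–8 → #138, #141, #143, #144, #146, #149, #151, #153; alternates → #155, #156.
So alternate 2 is #156.

156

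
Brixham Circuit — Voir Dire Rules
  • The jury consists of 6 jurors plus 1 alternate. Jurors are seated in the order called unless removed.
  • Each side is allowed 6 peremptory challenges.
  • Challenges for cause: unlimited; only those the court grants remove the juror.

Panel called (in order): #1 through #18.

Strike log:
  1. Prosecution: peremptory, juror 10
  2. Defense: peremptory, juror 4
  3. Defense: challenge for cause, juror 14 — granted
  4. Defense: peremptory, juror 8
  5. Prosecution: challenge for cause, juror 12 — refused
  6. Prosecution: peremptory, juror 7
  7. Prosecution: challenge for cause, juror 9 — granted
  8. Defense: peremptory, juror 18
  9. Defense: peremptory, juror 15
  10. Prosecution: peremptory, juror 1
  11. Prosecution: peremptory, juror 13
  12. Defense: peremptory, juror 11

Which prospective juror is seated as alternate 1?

17

Removed: #1, #4, #7, #8, #9, #10, #11, #13, #14, #15, #18. (#12 stays — for-cause denied.)
Seating in order: seats 1–6 → #2, #3, #5, #6, #12, #16; alternates → #17.
So alternate 1 is #17.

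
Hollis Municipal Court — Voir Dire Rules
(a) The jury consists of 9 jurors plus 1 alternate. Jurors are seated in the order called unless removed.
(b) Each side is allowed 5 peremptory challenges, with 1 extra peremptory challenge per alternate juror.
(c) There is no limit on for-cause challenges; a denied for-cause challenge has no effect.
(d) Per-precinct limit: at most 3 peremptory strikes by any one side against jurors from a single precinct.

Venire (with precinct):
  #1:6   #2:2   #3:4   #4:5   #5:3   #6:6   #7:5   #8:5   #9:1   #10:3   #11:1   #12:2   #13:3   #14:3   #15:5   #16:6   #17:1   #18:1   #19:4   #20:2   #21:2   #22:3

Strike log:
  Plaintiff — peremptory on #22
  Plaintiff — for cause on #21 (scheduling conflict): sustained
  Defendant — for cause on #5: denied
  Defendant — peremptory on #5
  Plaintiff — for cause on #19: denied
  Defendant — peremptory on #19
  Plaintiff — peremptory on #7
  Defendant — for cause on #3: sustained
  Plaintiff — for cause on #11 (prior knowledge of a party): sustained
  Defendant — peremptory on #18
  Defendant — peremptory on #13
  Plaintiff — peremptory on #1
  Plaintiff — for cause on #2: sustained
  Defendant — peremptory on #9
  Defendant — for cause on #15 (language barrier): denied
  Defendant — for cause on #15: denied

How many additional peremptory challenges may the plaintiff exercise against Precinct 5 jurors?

2

Plaintiff peremptories so far: #22, #7, #1 — 3 of 6 used, 3 left overall.
Against Precinct 5: #7 — 1 used; per-precinct cap 3 leaves 2.
Binding limit: min(3, 2) = 2.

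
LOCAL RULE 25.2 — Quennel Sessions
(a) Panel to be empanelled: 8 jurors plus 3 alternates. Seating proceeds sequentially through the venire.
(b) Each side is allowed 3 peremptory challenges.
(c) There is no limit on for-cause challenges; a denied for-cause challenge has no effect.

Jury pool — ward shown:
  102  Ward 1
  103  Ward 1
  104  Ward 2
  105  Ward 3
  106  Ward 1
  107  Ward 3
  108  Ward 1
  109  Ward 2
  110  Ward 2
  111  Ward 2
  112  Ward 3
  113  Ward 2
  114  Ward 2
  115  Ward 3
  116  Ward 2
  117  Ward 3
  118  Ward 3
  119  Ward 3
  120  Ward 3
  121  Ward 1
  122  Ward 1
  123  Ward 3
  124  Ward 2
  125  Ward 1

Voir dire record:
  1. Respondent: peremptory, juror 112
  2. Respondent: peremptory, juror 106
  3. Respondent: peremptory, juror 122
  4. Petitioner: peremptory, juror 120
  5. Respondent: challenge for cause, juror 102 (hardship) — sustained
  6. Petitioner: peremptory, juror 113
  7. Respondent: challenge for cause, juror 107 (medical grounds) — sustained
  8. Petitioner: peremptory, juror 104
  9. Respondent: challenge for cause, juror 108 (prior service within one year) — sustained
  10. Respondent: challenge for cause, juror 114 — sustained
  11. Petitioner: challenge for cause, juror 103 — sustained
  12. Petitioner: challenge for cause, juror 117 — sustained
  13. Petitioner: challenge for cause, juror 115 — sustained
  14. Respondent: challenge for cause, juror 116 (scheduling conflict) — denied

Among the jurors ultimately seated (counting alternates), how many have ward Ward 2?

Removed: #102, #103, #104, #106, #107, #108, #112, #113, #114, #115, #117, #120, #122.
Seated (11 incl. alternates): #105, #109, #110, #111, #116, #118, #119, #121, #123, #124, #125.
Of those, in Ward 2: #109, #110, #111, #116, #124 → 5.

5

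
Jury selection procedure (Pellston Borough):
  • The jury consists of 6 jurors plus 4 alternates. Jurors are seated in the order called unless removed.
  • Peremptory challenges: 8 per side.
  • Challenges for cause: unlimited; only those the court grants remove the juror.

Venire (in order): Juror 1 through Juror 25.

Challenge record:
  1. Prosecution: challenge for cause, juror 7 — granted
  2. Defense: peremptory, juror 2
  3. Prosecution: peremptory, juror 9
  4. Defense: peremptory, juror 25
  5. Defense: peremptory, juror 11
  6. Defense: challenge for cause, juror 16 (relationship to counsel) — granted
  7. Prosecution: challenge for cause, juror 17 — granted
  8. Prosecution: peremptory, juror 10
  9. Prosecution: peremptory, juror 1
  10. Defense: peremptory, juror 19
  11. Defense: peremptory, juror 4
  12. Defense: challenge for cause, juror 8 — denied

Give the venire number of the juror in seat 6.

Removed: #1, #2, #4, #7, #9, #10, #11, #16, #17, #19, #25. (#8 stays — for-cause denied.)
Seating in order: seats 1–6 → #3, #5, #6, #8, #12, #13; alternates → #14, #15, #18, #20.
So seat 6 is #13.

13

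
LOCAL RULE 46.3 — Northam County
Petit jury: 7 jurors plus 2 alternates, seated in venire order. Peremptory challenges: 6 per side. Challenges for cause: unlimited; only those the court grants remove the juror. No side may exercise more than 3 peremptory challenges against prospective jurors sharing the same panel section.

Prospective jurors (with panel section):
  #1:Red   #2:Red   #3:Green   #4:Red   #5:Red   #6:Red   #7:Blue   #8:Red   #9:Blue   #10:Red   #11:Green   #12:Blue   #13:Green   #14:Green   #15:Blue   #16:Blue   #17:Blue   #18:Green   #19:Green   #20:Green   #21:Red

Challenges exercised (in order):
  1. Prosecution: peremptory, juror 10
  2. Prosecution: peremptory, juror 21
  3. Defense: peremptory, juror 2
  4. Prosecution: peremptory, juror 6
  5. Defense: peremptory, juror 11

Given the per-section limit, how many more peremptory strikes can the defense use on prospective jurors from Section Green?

Defense peremptories so far: #2, #11 — 2 of 6 used, 4 left overall.
Against Section Green: #11 — 1 used; per-section cap 3 leaves 2.
Binding limit: min(4, 2) = 2.

2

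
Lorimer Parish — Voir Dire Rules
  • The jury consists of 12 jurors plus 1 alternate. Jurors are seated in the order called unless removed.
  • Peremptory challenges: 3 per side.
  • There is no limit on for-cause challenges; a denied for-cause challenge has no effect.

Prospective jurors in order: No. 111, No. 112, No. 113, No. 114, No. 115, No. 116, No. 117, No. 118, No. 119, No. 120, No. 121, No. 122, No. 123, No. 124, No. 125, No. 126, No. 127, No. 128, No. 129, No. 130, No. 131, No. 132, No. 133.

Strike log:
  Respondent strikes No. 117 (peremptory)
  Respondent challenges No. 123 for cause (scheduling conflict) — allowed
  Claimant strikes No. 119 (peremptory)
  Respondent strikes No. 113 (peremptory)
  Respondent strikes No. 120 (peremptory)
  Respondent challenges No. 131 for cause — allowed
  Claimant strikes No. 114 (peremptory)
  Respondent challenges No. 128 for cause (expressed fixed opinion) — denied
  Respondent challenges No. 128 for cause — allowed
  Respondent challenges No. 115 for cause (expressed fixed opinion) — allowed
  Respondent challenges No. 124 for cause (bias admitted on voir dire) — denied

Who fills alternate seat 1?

132

Removed: #113, #114, #115, #117, #119, #120, #123, #128, #131. (#124 stays — for-cause denied.)
Seating in order: seats 1–12 → #111, #112, #116, #118, #121, #122, #124, #125, #126, #127, #129, #130; alternates → #132.
So alternate 1 is #132.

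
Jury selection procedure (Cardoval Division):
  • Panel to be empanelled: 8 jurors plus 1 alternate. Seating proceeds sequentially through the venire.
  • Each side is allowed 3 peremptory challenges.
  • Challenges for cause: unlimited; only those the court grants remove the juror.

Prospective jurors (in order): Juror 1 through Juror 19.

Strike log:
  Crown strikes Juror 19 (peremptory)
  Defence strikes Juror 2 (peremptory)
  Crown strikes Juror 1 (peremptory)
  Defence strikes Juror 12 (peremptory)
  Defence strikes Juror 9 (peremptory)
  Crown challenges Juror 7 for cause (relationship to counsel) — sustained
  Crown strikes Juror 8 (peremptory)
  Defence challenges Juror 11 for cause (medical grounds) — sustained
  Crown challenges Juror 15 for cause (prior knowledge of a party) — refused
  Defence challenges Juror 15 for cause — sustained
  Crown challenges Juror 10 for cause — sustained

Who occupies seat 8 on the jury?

17

Removed: #1, #2, #7, #8, #9, #10, #11, #12, #15, #19.
Seating in order: seats 1–8 → #3, #4, #5, #6, #13, #14, #16, #17; alternates → #18.
So seat 8 is #17.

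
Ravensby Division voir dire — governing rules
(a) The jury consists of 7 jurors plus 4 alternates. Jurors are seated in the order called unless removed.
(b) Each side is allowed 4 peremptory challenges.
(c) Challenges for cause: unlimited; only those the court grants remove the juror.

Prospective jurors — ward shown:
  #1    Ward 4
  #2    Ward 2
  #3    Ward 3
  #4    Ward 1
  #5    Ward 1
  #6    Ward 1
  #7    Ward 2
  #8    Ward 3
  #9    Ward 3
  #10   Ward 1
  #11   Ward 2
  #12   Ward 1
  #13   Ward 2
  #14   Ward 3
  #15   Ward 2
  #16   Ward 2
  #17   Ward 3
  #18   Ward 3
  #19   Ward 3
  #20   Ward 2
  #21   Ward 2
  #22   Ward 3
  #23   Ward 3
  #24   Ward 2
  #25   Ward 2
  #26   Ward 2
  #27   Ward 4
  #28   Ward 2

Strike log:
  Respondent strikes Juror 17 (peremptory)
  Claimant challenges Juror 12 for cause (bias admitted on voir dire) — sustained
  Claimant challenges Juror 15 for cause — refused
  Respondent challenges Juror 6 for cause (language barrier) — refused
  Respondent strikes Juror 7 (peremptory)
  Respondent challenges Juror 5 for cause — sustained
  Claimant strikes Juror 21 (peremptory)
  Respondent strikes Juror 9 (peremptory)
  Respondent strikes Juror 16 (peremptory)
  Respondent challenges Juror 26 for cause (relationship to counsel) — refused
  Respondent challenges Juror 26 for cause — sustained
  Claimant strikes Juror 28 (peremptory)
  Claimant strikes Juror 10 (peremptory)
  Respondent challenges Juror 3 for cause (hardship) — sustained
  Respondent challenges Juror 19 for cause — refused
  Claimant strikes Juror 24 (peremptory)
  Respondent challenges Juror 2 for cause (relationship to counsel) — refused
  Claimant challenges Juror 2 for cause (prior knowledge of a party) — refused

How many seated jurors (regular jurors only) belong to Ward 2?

3

Removed: #3, #5, #7, #9, #10, #12, #16, #17, #21, #24, #26, #28.
Seated jurors 1–7: #1, #2, #4, #6, #8, #11, #13 (alternates #14, #15, #18, #19 not counted).
Of those, in Ward 2: #2, #11, #13 → 3.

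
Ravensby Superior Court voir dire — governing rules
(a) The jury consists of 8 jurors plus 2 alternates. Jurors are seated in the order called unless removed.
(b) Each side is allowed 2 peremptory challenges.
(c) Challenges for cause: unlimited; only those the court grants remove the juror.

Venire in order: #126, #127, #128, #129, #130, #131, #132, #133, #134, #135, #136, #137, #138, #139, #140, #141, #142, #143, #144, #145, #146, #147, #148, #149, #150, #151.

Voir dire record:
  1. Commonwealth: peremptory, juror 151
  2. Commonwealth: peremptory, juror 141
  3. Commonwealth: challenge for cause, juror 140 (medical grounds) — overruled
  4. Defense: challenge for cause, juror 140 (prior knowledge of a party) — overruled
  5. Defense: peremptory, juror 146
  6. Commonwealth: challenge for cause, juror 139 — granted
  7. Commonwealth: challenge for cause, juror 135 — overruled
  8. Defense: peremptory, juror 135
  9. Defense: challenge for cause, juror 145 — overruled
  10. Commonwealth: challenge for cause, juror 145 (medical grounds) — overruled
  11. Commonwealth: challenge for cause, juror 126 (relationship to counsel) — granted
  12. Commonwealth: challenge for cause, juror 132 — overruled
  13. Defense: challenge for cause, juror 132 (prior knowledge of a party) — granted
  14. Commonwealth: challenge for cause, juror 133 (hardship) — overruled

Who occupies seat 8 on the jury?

136

Removed: #126, #132, #135, #139, #141, #146, #151. (#133, #140, #145 stay — for-cause denied.)
Seating in order: seats 1–8 → #127, #128, #129, #130, #131, #133, #134, #136; alternates → #137, #138.
So seat 8 is #136.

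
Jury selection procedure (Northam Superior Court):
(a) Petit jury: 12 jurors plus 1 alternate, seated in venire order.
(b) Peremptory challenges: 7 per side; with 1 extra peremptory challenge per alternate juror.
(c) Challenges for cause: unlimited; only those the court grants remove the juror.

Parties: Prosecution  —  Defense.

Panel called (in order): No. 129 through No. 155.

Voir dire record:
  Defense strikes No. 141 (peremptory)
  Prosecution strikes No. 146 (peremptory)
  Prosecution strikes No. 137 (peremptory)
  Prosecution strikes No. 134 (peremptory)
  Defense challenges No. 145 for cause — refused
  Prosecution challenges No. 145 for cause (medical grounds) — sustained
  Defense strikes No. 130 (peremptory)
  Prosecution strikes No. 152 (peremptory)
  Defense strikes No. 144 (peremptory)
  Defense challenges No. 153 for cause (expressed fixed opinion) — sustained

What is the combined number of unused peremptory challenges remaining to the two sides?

9

Prosecution allotment: 7 base + 1 × 1 alternate = 8. Defense allotment: 7 base + 1 × 1 alternate = 8.
Prosecution peremptories used: #146, #137, #134, #152 — 4 (the for-cause on #145 doesn't count).
Defense peremptories used: #141, #130, #144 — 3 (for-cause on #145, #153 don't count).
Remaining: (8 − 4) + (8 − 3) = 9.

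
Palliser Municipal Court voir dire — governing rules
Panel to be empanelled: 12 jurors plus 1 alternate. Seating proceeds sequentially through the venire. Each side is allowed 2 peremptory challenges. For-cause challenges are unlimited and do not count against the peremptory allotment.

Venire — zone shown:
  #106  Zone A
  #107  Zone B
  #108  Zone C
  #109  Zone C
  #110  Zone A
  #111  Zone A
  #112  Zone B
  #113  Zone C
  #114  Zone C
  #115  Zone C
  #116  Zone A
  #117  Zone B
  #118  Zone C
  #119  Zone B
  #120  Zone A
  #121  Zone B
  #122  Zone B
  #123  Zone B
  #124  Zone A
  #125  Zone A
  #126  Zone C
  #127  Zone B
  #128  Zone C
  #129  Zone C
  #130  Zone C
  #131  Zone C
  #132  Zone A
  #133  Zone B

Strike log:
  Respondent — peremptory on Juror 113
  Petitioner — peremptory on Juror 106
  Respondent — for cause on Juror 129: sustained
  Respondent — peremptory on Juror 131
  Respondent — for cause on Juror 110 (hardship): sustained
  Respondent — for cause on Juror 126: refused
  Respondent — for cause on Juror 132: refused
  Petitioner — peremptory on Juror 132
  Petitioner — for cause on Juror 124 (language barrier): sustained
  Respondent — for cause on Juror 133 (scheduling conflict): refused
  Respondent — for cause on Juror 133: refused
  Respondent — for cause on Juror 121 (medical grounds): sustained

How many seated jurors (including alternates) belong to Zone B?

Removed: #106, #110, #113, #121, #124, #129, #131, #132.
Seated (13 incl. alternates): #107, #108, #109, #111, #112, #114, #115, #116, #117, #118, #119, #120, #122.
Of those, in Zone B: #107, #112, #117, #119, #122 → 5.

5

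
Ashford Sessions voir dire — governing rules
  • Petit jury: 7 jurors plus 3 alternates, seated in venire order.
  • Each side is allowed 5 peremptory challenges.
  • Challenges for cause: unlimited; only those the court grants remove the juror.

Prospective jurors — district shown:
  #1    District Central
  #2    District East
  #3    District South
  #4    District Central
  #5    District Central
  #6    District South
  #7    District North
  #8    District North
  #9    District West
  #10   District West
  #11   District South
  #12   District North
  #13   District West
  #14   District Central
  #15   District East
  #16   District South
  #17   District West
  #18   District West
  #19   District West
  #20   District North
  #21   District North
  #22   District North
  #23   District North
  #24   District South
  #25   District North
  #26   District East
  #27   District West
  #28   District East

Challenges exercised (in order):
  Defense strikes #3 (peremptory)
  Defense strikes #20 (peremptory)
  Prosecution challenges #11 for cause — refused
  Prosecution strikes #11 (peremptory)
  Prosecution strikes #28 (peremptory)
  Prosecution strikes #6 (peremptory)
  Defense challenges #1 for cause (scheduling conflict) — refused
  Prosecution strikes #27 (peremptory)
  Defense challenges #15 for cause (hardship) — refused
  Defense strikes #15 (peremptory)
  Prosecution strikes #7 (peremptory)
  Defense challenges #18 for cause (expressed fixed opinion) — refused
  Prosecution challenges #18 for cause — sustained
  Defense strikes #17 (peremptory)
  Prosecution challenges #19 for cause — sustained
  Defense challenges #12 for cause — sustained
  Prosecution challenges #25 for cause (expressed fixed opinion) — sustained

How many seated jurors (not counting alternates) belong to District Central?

3

Removed: #3, #6, #7, #11, #12, #15, #17, #18, #19, #20, #25, #27, #28.
Seated jurors 1–7: #1, #2, #4, #5, #8, #9, #10 (alternates #13, #14, #16 not counted).
Of those, in District Central: #1, #4, #5 → 3.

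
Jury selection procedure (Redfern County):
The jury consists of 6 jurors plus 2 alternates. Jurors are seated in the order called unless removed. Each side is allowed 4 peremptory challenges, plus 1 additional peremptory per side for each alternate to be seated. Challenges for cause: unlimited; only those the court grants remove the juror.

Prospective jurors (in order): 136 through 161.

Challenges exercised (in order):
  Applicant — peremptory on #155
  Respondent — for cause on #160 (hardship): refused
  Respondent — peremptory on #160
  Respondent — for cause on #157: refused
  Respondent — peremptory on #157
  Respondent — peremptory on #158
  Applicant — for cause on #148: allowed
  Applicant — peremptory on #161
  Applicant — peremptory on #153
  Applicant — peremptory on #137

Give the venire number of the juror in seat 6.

142

Removed: #137, #148, #153, #155, #157, #158, #160, #161.
Seating in order: seats 1–6 → #136, #138, #139, #140, #141, #142; alternates → #143, #144.
So seat 6 is #142.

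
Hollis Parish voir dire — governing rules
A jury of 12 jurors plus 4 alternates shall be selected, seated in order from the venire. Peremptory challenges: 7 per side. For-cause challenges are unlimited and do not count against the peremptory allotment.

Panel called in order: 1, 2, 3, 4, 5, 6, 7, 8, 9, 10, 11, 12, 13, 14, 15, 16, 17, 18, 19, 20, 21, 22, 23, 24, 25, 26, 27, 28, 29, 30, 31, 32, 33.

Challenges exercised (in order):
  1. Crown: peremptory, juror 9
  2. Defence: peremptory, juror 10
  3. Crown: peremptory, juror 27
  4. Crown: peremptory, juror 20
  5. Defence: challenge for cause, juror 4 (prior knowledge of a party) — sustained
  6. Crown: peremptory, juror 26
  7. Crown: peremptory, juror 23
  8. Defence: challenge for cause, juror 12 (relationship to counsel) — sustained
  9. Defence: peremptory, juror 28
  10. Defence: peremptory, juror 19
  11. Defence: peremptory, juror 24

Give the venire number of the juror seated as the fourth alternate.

22

Removed: #4, #9, #10, #12, #19, #20, #23, #24, #26, #27, #28.
Seating in order: seats 1–12 → #1, #2, #3, #5, #6, #7, #8, #11, #13, #14, #15, #16; alternates → #17, #18, #21, #22.
So alternate 4 is #22.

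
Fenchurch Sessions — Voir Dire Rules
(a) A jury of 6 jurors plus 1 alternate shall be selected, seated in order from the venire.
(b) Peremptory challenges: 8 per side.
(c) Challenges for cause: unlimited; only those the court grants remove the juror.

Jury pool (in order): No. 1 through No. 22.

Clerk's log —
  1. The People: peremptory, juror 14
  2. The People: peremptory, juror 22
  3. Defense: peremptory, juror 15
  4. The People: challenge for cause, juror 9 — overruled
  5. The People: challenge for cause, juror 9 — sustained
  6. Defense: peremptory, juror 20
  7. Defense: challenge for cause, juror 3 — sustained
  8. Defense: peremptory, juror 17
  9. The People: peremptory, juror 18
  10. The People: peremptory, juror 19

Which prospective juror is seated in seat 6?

7

Removed: #3, #9, #14, #15, #17, #18, #19, #20, #22.
Filling seats in venire order through position 6: #1, #2, #4, #5, #6, #7.
So seat 6 is #7.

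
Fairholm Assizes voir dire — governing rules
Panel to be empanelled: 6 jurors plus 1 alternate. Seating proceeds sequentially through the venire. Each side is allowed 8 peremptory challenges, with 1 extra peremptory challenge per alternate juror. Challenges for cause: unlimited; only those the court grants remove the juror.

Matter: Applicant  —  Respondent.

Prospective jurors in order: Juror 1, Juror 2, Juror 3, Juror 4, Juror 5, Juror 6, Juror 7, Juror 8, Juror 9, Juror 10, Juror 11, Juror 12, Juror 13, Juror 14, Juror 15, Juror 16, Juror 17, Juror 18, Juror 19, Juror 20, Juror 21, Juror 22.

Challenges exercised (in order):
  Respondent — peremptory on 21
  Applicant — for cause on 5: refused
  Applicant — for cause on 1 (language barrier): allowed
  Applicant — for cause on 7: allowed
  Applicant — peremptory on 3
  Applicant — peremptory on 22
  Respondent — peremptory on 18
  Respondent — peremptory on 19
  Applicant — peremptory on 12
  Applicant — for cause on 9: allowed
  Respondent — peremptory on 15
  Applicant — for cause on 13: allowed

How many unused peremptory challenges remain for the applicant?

Applicant allotment: 8 base + 1 × 1 alternate = 9.
Applicant peremptories used: #3, #22, #12 — 3 (for-cause on #5, #1, #7, #9, #13 don't count).
Remaining: 9 − 3 = 6.

6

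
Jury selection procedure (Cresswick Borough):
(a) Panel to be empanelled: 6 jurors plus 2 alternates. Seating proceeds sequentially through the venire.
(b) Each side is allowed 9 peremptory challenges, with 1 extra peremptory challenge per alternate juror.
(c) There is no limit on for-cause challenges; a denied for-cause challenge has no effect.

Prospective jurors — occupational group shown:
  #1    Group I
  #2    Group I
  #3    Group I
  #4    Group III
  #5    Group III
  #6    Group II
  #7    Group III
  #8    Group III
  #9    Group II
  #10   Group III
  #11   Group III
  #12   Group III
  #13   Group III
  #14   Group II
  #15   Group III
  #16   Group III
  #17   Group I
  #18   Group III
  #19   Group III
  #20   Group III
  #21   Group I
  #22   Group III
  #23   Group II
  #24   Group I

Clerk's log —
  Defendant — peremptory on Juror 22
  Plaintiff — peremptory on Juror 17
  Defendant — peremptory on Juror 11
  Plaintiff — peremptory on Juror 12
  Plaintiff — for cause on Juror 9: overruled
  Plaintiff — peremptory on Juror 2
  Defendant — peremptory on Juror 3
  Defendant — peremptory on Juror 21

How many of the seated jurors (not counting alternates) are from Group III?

4

Removed: #2, #3, #11, #12, #17, #21, #22.
Seated jurors 1–6: #1, #4, #5, #6, #7, #8 (alternates #9, #10 not counted).
Of those, in Group III: #4, #5, #7, #8 → 4.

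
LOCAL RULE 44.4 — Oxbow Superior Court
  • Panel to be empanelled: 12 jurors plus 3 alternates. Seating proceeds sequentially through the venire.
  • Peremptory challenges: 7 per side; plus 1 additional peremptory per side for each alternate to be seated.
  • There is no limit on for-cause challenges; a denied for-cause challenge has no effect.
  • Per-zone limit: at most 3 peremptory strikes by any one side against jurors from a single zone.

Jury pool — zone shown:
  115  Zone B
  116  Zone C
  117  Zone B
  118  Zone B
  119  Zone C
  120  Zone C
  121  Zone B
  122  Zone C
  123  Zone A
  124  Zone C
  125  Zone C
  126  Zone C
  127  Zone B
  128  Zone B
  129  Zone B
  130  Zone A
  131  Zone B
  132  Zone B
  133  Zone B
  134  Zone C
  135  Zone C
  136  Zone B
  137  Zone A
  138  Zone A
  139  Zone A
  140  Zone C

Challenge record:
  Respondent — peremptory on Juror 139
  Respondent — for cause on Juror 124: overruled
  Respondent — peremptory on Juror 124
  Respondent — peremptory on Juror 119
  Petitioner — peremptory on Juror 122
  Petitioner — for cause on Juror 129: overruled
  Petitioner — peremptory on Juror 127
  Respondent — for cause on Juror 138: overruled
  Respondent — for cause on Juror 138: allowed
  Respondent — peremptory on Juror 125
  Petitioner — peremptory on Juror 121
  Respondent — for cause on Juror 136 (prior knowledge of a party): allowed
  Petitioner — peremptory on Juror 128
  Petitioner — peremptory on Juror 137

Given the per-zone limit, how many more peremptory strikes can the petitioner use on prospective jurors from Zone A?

2

Petitioner peremptories so far: #122, #127, #121, #128, #137 — 5 of 10 used, 5 left overall.
Against Zone A: #137 — 1 used; per-zone cap 3 leaves 2.
Binding limit: min(5, 2) = 2.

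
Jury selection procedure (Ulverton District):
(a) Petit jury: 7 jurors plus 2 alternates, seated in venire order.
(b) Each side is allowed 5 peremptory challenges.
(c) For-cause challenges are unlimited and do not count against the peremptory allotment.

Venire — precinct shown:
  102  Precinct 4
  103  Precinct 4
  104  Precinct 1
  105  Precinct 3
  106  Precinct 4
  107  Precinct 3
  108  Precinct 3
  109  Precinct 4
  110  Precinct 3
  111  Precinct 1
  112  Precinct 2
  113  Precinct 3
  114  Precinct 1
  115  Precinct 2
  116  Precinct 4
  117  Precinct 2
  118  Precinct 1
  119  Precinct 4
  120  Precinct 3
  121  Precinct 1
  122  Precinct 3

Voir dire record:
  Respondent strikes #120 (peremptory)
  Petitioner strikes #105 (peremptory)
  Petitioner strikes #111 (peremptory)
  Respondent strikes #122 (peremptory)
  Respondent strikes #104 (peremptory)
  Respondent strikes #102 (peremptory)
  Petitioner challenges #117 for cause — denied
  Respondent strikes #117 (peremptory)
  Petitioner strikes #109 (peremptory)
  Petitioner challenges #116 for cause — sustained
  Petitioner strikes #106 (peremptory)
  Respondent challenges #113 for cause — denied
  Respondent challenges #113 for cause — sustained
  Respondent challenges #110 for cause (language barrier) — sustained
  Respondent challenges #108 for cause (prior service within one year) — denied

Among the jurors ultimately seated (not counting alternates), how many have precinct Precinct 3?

Removed: #102, #104, #105, #106, #109, #110, #111, #113, #116, #117, #120, #122.
Seated jurors 1–7: #103, #107, #108, #112, #114, #115, #118 (alternates #119, #121 not counted).
Of those, in Precinct 3: #107, #108 → 2.

2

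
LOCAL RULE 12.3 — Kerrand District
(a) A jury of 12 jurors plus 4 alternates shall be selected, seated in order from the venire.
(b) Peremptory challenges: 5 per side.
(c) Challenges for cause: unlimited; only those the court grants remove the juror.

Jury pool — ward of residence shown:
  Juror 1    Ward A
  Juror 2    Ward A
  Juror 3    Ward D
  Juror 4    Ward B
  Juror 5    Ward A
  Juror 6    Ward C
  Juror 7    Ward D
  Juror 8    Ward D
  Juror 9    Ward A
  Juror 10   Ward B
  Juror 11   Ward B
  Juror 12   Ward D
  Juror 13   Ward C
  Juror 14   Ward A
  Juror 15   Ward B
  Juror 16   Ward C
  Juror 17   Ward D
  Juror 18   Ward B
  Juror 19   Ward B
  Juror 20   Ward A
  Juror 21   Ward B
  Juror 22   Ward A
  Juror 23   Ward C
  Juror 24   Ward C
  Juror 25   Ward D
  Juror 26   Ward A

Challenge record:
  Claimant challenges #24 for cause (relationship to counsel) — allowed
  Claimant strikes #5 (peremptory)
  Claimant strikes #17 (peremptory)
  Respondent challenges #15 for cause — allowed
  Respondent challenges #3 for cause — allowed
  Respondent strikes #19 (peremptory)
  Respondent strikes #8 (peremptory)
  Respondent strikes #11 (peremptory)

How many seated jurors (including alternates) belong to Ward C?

Removed: #3, #5, #8, #11, #15, #17, #19, #24.
Seated (16 incl. alternates): #1, #2, #4, #6, #7, #9, #10, #12, #13, #14, #16, #18, #20, #21, #22, #23.
Of those, in Ward C: #6, #13, #16, #23 → 4.

4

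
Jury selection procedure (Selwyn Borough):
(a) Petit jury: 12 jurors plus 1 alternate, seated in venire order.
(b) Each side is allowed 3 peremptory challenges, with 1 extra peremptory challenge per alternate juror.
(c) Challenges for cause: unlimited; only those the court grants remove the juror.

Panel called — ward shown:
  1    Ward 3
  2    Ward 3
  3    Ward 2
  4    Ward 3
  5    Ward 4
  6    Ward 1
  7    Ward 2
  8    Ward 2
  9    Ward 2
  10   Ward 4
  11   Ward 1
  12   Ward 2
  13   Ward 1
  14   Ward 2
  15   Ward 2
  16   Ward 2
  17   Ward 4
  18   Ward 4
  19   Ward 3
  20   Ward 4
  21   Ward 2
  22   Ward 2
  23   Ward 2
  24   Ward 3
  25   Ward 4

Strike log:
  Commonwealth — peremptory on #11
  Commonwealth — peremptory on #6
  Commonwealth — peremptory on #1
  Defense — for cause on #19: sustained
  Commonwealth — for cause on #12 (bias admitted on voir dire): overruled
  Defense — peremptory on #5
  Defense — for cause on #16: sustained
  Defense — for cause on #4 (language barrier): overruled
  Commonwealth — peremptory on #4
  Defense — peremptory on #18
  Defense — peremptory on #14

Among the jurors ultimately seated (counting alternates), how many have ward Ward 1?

1

Removed: #1, #4, #5, #6, #11, #14, #16, #18, #19.
Seated (13 incl. alternates): #2, #3, #7, #8, #9, #10, #12, #13, #15, #17, #20, #21, #22.
Of those, in Ward 1: #13 → 1.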